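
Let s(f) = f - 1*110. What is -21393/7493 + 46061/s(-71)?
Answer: -349007206/1356233 ≈ -257.34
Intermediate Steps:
s(f) = -110 + f (s(f) = f - 110 = -110 + f)
-21393/7493 + 46061/s(-71) = -21393/7493 + 46061/(-110 - 71) = -21393*1/7493 + 46061/(-181) = -21393/7493 + 46061*(-1/181) = -21393/7493 - 46061/181 = -349007206/1356233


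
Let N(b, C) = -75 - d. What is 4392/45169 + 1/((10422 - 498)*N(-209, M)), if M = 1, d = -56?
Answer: 828092783/8516885964 ≈ 0.097229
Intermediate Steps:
N(b, C) = -19 (N(b, C) = -75 - 1*(-56) = -75 + 56 = -19)
4392/45169 + 1/((10422 - 498)*N(-209, M)) = 4392/45169 + 1/((10422 - 498)*(-19)) = 4392*(1/45169) - 1/19/9924 = 4392/45169 + (1/9924)*(-1/19) = 4392/45169 - 1/188556 = 828092783/8516885964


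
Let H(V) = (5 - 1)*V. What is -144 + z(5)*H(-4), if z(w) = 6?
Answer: -240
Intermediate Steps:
H(V) = 4*V
-144 + z(5)*H(-4) = -144 + 6*(4*(-4)) = -144 + 6*(-16) = -144 - 96 = -240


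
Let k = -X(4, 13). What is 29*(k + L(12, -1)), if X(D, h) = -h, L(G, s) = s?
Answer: 348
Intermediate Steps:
k = 13 (k = -(-1)*13 = -1*(-13) = 13)
29*(k + L(12, -1)) = 29*(13 - 1) = 29*12 = 348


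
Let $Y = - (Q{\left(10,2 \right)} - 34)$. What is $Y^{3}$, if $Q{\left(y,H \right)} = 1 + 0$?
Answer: $35937$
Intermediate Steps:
$Q{\left(y,H \right)} = 1$
$Y = 33$ ($Y = - (1 - 34) = \left(-1\right) \left(-33\right) = 33$)
$Y^{3} = 33^{3} = 35937$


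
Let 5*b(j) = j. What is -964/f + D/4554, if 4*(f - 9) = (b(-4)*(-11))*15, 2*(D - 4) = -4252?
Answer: -373265/15939 ≈ -23.418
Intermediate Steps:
D = -2122 (D = 4 + (½)*(-4252) = 4 - 2126 = -2122)
b(j) = j/5
f = 42 (f = 9 + ((((⅕)*(-4))*(-11))*15)/4 = 9 + (-⅘*(-11)*15)/4 = 9 + ((44/5)*15)/4 = 9 + (¼)*132 = 9 + 33 = 42)
-964/f + D/4554 = -964/42 - 2122/4554 = -964*1/42 - 2122*1/4554 = -482/21 - 1061/2277 = -373265/15939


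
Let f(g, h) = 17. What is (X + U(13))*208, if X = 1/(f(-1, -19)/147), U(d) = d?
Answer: 76544/17 ≈ 4502.6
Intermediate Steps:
X = 147/17 (X = 1/(17/147) = 147/17 ≈ 8.6471)
(X + U(13))*208 = (147/17 + 13)*208 = (368/17)*208 = 76544/17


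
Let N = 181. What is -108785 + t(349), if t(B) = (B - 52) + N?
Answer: -108307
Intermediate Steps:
t(B) = 129 + B (t(B) = (B - 52) + 181 = (-52 + B) + 181 = 129 + B)
-108785 + t(349) = -108785 + (129 + 349) = -108785 + 478 = -108307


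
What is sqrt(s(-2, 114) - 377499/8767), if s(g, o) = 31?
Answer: I*sqrt(926864774)/8767 ≈ 3.4726*I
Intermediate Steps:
sqrt(s(-2, 114) - 377499/8767) = sqrt(31 - 377499/8767) = sqrt(-105722/8767) = I*sqrt(926864774)/8767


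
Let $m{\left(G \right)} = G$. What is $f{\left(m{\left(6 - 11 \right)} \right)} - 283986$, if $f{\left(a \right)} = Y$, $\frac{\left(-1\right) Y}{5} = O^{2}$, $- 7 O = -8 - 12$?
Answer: $- \frac{13917314}{49} \approx -2.8403 \cdot 10^{5}$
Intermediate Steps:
$O = \frac{20}{7}$ ($O = - \frac{-8 - 12}{7} = \left(- \frac{1}{7}\right) \left(-20\right) = \frac{20}{7} \approx 2.8571$)
$Y = - \frac{2000}{49}$ ($Y = - 5 \left(\frac{20}{7}\right)^{2} = \left(-5\right) \frac{400}{49} = - \frac{2000}{49} \approx -40.816$)
$f{\left(a \right)} = - \frac{2000}{49}$
$f{\left(m{\left(6 - 11 \right)} \right)} - 283986 = - \frac{2000}{49} - 283986 = - \frac{13917314}{49}$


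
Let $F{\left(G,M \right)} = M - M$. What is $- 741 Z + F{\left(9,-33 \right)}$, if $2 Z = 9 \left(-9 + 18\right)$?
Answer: $- \frac{60021}{2} \approx -30011.0$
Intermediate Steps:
$F{\left(G,M \right)} = 0$
$Z = \frac{81}{2}$ ($Z = \frac{9 \left(-9 + 18\right)}{2} = \frac{9 \cdot 9}{2} = \frac{1}{2} \cdot 81 = \frac{81}{2} \approx 40.5$)
$- 741 Z + F{\left(9,-33 \right)} = \left(-741\right) \frac{81}{2} + 0 = - \frac{60021}{2} + 0 = - \frac{60021}{2}$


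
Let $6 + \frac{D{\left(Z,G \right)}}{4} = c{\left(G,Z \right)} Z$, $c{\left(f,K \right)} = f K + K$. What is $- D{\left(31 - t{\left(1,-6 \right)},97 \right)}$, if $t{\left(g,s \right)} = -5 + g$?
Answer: $-480176$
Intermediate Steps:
$c{\left(f,K \right)} = K + K f$ ($c{\left(f,K \right)} = K f + K = K + K f$)
$D{\left(Z,G \right)} = -24 + 4 Z^{2} \left(1 + G\right)$ ($D{\left(Z,G \right)} = -24 + 4 Z \left(1 + G\right) Z = -24 + 4 Z^{2} \left(1 + G\right)$)
$- D{\left(31 - t{\left(1,-6 \right)},97 \right)} = - (-24 + 4 \left(31 - \left(-5 + 1\right)\right)^{2} \left(1 + 97\right)) = - (-24 + 4 \left(31 - -4\right)^{2} \cdot 98) = - (-24 + 4 \left(31 + 4\right)^{2} \cdot 98) = - (-24 + 4 \cdot 35^{2} \cdot 98) = - (-24 + 4 \cdot 1225 \cdot 98) = - (-24 + 480200) = \left(-1\right) 480176 = -480176$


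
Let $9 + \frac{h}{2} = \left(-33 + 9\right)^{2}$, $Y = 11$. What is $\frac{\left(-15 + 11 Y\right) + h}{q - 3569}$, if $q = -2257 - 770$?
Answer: $- \frac{310}{1649} \approx -0.18799$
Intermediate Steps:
$h = 1134$ ($h = -18 + 2 \left(-33 + 9\right)^{2} = -18 + 2 \left(-24\right)^{2} = -18 + 2 \cdot 576 = -18 + 1152 = 1134$)
$q = -3027$ ($q = -2257 - 770 = -3027$)
$\frac{\left(-15 + 11 Y\right) + h}{q - 3569} = \frac{\left(-15 + 11 \cdot 11\right) + 1134}{-3027 - 3569} = \frac{\left(-15 + 121\right) + 1134}{-6596} = \left(106 + 1134\right) \left(- \frac{1}{6596}\right) = 1240 \left(- \frac{1}{6596}\right) = - \frac{310}{1649}$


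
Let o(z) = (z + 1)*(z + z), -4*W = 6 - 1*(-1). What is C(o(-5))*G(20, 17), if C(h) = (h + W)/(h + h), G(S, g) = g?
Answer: 2601/320 ≈ 8.1281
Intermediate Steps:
W = -7/4 (W = -(6 - 1*(-1))/4 = -(6 + 1)/4 = -¼*7 = -7/4 ≈ -1.7500)
o(z) = 2*z*(1 + z) (o(z) = (1 + z)*(2*z) = 2*z*(1 + z))
C(h) = (-7/4 + h)/(2*h) (C(h) = (h - 7/4)/(h + h) = (-7/4 + h)/((2*h)) = (-7/4 + h)*(1/(2*h)) = (-7/4 + h)/(2*h))
C(o(-5))*G(20, 17) = ((-7 + 4*(2*(-5)*(1 - 5)))/(8*((2*(-5)*(1 - 5)))))*17 = ((-7 + 4*(2*(-5)*(-4)))/(8*((2*(-5)*(-4)))))*17 = ((⅛)*(-7 + 4*40)/40)*17 = ((⅛)*(1/40)*(-7 + 160))*17 = ((⅛)*(1/40)*153)*17 = (153/320)*17 = 2601/320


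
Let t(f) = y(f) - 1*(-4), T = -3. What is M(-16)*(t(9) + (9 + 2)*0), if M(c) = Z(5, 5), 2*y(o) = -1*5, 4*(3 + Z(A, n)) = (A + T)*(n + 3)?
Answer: 3/2 ≈ 1.5000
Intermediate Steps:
Z(A, n) = -3 + (-3 + A)*(3 + n)/4 (Z(A, n) = -3 + ((A - 3)*(n + 3))/4 = -3 + ((-3 + A)*(3 + n))/4 = -3 + (-3 + A)*(3 + n)/4)
y(o) = -5/2 (y(o) = (-1*5)/2 = (1/2)*(-5) = -5/2)
M(c) = 1 (M(c) = -21/4 - 3/4*5 + (3/4)*5 + (1/4)*5*5 = -21/4 - 15/4 + 15/4 + 25/4 = 1)
t(f) = 3/2 (t(f) = -5/2 - 1*(-4) = -5/2 + 4 = 3/2)
M(-16)*(t(9) + (9 + 2)*0) = 1*(3/2 + (9 + 2)*0) = 1*(3/2 + 11*0) = 1*(3/2 + 0) = 1*(3/2) = 3/2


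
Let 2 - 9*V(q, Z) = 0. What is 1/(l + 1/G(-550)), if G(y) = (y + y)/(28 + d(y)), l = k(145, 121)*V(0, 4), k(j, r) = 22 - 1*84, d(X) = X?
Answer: -4950/65851 ≈ -0.075170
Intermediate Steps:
k(j, r) = -62 (k(j, r) = 22 - 84 = -62)
V(q, Z) = 2/9 (V(q, Z) = 2/9 - 1/9*0 = 2/9 + 0 = 2/9)
l = -124/9 (l = -62*2/9 = -124/9 ≈ -13.778)
G(y) = 2*y/(28 + y) (G(y) = (y + y)/(28 + y) = (2*y)/(28 + y) = 2*y/(28 + y))
1/(l + 1/G(-550)) = 1/(-124/9 + 1/(2*(-550)/(28 - 550))) = 1/(-124/9 + 1/(2*(-550)/(-522))) = 1/(-124/9 + 1/(2*(-550)*(-1/522))) = 1/(-124/9 + 1/(550/261)) = 1/(-124/9 + 261/550) = 1/(-65851/4950) = -4950/65851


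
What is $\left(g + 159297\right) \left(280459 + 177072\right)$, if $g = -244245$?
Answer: $-38866343388$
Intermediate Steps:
$\left(g + 159297\right) \left(280459 + 177072\right) = \left(-244245 + 159297\right) \left(280459 + 177072\right) = \left(-84948\right) 457531 = -38866343388$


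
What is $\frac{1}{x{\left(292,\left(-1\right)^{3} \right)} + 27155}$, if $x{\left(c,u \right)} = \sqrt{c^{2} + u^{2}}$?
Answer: $\frac{5431}{147461752} - \frac{\sqrt{85265}}{737308760} \approx 3.6434 \cdot 10^{-5}$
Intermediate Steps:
$\frac{1}{x{\left(292,\left(-1\right)^{3} \right)} + 27155} = \frac{1}{\sqrt{292^{2} + \left(\left(-1\right)^{3}\right)^{2}} + 27155} = \frac{1}{\sqrt{85264 + \left(-1\right)^{2}} + 27155} = \frac{1}{\sqrt{85264 + 1} + 27155} = \frac{1}{\sqrt{85265} + 27155} = \frac{1}{27155 + \sqrt{85265}}$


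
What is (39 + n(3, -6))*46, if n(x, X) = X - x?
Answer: 1380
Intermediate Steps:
(39 + n(3, -6))*46 = (39 + (-6 - 1*3))*46 = (39 + (-6 - 3))*46 = (39 - 9)*46 = 30*46 = 1380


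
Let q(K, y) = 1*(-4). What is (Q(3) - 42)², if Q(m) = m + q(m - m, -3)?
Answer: 1849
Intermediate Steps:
q(K, y) = -4
Q(m) = -4 + m (Q(m) = m - 4 = -4 + m)
(Q(3) - 42)² = ((-4 + 3) - 42)² = (-1 - 42)² = (-43)² = 1849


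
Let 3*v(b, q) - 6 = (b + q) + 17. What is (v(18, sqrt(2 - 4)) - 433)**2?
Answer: (1258 - I*sqrt(2))**2/9 ≈ 1.7584e+5 - 395.35*I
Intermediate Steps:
v(b, q) = 23/3 + b/3 + q/3 (v(b, q) = 2 + ((b + q) + 17)/3 = 2 + (17 + b + q)/3 = 2 + (17/3 + b/3 + q/3) = 23/3 + b/3 + q/3)
(v(18, sqrt(2 - 4)) - 433)**2 = ((23/3 + (1/3)*18 + sqrt(2 - 4)/3) - 433)**2 = ((23/3 + 6 + sqrt(-2)/3) - 433)**2 = ((23/3 + 6 + (I*sqrt(2))/3) - 433)**2 = ((23/3 + 6 + I*sqrt(2)/3) - 433)**2 = ((41/3 + I*sqrt(2)/3) - 433)**2 = (-1258/3 + I*sqrt(2)/3)**2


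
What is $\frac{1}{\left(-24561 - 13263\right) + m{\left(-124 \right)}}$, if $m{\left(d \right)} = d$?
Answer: $- \frac{1}{37948} \approx -2.6352 \cdot 10^{-5}$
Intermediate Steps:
$\frac{1}{\left(-24561 - 13263\right) + m{\left(-124 \right)}} = \frac{1}{\left(-24561 - 13263\right) - 124} = \frac{1}{-37824 - 124} = \frac{1}{-37948} = - \frac{1}{37948}$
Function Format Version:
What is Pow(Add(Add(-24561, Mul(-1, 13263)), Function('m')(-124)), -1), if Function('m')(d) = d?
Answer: Rational(-1, 37948) ≈ -2.6352e-5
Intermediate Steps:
Pow(Add(Add(-24561, Mul(-1, 13263)), Function('m')(-124)), -1) = Pow(Add(Add(-24561, Mul(-1, 13263)), -124), -1) = Pow(Add(Add(-24561, -13263), -124), -1) = Pow(Add(-37824, -124), -1) = Pow(-37948, -1) = Rational(-1, 37948)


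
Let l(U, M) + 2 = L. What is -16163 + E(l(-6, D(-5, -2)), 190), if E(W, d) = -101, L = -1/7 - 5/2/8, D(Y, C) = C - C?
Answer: -16264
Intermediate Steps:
D(Y, C) = 0
L = -51/112 (L = -1*1/7 - 5*1/2*(1/8) = -1/7 - 5/2*1/8 = -1/7 - 5/16 = -51/112 ≈ -0.45536)
l(U, M) = -275/112 (l(U, M) = -2 - 51/112 = -275/112)
-16163 + E(l(-6, D(-5, -2)), 190) = -16163 - 101 = -16264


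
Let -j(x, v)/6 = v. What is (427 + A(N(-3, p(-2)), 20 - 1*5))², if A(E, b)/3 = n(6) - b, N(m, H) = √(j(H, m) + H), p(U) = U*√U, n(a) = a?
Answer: 160000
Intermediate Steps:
j(x, v) = -6*v
p(U) = U^(3/2)
N(m, H) = √(H - 6*m) (N(m, H) = √(-6*m + H) = √(H - 6*m))
A(E, b) = 18 - 3*b (A(E, b) = 3*(6 - b) = 18 - 3*b)
(427 + A(N(-3, p(-2)), 20 - 1*5))² = (427 + (18 - 3*(20 - 1*5)))² = (427 + (18 - 3*(20 - 5)))² = (427 + (18 - 3*15))² = (427 + (18 - 45))² = (427 - 27)² = 400² = 160000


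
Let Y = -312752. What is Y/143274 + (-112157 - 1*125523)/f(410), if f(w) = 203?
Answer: -17058426488/14542311 ≈ -1173.0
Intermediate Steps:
Y/143274 + (-112157 - 1*125523)/f(410) = -312752/143274 + (-112157 - 1*125523)/203 = -312752*1/143274 + (-112157 - 125523)*(1/203) = -156376/71637 - 237680*1/203 = -156376/71637 - 237680/203 = -17058426488/14542311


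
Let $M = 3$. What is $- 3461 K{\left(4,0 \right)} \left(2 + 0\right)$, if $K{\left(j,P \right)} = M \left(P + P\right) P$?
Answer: $0$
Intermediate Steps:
$K{\left(j,P \right)} = 6 P^{2}$ ($K{\left(j,P \right)} = 3 \left(P + P\right) P = 3 \cdot 2 P P = 6 P P = 6 P^{2}$)
$- 3461 K{\left(4,0 \right)} \left(2 + 0\right) = - 3461 \cdot 6 \cdot 0^{2} \left(2 + 0\right) = - 3461 \cdot 6 \cdot 0 \cdot 2 = - 3461 \cdot 0 \cdot 2 = \left(-3461\right) 0 = 0$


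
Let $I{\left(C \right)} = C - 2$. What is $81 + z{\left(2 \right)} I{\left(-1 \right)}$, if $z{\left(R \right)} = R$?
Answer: $75$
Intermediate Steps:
$I{\left(C \right)} = -2 + C$ ($I{\left(C \right)} = C - 2 = -2 + C$)
$81 + z{\left(2 \right)} I{\left(-1 \right)} = 81 + 2 \left(-2 - 1\right) = 81 + 2 \left(-3\right) = 81 - 6 = 75$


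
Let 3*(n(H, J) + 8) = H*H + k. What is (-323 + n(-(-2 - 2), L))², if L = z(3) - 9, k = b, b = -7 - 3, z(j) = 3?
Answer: 108241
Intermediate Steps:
b = -10
k = -10
L = -6 (L = 3 - 9 = -6)
n(H, J) = -34/3 + H²/3 (n(H, J) = -8 + (H*H - 10)/3 = -8 + (H² - 10)/3 = -8 + (-10 + H²)/3 = -8 + (-10/3 + H²/3) = -34/3 + H²/3)
(-323 + n(-(-2 - 2), L))² = (-323 + (-34/3 + (-(-2 - 2))²/3))² = (-323 + (-34/3 + (-1*(-4))²/3))² = (-323 + (-34/3 + (⅓)*4²))² = (-323 + (-34/3 + (⅓)*16))² = (-323 + (-34/3 + 16/3))² = (-323 - 6)² = (-329)² = 108241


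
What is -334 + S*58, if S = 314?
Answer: 17878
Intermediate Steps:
-334 + S*58 = -334 + 314*58 = -334 + 18212 = 17878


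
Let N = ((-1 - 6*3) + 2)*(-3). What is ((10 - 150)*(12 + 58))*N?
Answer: -499800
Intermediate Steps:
N = 51 (N = ((-1 - 1*18) + 2)*(-3) = ((-1 - 18) + 2)*(-3) = (-19 + 2)*(-3) = -17*(-3) = 51)
((10 - 150)*(12 + 58))*N = ((10 - 150)*(12 + 58))*51 = -140*70*51 = -9800*51 = -499800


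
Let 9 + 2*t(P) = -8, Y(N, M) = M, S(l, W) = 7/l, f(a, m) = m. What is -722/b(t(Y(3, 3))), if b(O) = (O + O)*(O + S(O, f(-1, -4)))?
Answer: -1444/317 ≈ -4.5552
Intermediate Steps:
t(P) = -17/2 (t(P) = -9/2 + (½)*(-8) = -9/2 - 4 = -17/2)
b(O) = 2*O*(O + 7/O) (b(O) = (O + O)*(O + 7/O) = (2*O)*(O + 7/O) = 2*O*(O + 7/O))
-722/b(t(Y(3, 3))) = -722/(14 + 2*(-17/2)²) = -722/(14 + 2*(289/4)) = -722/(14 + 289/2) = -722/317/2 = -722*2/317 = -1444/317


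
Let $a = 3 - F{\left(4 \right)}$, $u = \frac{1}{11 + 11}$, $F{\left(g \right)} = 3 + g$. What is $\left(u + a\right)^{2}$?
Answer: $\frac{7569}{484} \approx 15.638$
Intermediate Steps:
$u = \frac{1}{22} \approx 0.045455$
$a = -4$ ($a = 3 - \left(3 + 4\right) = 3 - 7 = -4$)
$\left(u + a\right)^{2} = \left(\frac{1}{22} - 4\right)^{2} = \left(- \frac{87}{22}\right)^{2} = \frac{7569}{484}$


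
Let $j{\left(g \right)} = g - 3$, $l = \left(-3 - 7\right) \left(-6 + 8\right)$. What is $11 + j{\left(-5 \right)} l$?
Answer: $171$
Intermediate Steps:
$l = -20$ ($l = \left(-10\right) 2 = -20$)
$j{\left(g \right)} = -3 + g$
$11 + j{\left(-5 \right)} l = 11 + \left(-3 - 5\right) \left(-20\right) = 11 - -160 = 11 + 160 = 171$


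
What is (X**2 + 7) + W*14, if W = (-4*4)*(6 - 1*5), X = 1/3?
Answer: -1952/9 ≈ -216.89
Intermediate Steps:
X = 1/3 ≈ 0.33333
W = -16 (W = -16*(6 - 5) = -16*1 = -16)
(X**2 + 7) + W*14 = ((1/3)**2 + 7) - 16*14 = (1/9 + 7) - 224 = 64/9 - 224 = -1952/9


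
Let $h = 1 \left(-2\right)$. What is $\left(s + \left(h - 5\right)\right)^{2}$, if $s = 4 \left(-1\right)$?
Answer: $121$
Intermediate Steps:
$s = -4$
$h = -2$
$\left(s + \left(h - 5\right)\right)^{2} = \left(-4 - 7\right)^{2} = \left(-11\right)^{2} = 121$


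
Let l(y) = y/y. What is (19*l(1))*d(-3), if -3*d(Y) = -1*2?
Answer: 38/3 ≈ 12.667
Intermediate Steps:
d(Y) = 2/3 (d(Y) = -(-1)*2/3 = -1/3*(-2) = 2/3)
l(y) = 1
(19*l(1))*d(-3) = (19*1)*(2/3) = 19*(2/3) = 38/3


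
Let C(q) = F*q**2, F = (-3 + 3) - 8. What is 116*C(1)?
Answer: -928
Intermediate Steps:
F = -8 (F = 0 - 8 = -8)
C(q) = -8*q**2
116*C(1) = 116*(-8*1**2) = 116*(-8*1) = 116*(-8) = -928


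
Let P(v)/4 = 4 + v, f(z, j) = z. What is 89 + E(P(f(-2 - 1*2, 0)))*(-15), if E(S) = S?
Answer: 89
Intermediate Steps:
P(v) = 16 + 4*v (P(v) = 4*(4 + v) = 16 + 4*v)
89 + E(P(f(-2 - 1*2, 0)))*(-15) = 89 + (16 + 4*(-2 - 1*2))*(-15) = 89 + (16 + 4*(-2 - 2))*(-15) = 89 + (16 + 4*(-4))*(-15) = 89 + (16 - 16)*(-15) = 89 + 0*(-15) = 89 + 0 = 89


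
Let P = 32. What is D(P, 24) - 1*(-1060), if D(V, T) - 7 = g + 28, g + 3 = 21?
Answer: 1113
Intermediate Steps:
g = 18 (g = -3 + 21 = 18)
D(V, T) = 53 (D(V, T) = 7 + (18 + 28) = 7 + 46 = 53)
D(P, 24) - 1*(-1060) = 53 - 1*(-1060) = 53 + 1060 = 1113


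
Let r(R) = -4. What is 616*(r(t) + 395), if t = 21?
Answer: 240856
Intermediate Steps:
616*(r(t) + 395) = 616*(-4 + 395) = 616*391 = 240856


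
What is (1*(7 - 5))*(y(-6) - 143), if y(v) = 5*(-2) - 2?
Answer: -310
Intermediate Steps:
y(v) = -12 (y(v) = -10 - 2 = -12)
(1*(7 - 5))*(y(-6) - 143) = (1*(7 - 5))*(-12 - 143) = (1*2)*(-155) = 2*(-155) = -310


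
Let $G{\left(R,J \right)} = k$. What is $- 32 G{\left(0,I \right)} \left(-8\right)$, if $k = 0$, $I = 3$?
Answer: $0$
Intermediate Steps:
$G{\left(R,J \right)} = 0$
$- 32 G{\left(0,I \right)} \left(-8\right) = \left(-32\right) 0 \left(-8\right) = 0 \left(-8\right) = 0$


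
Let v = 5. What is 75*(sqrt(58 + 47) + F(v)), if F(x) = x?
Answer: 375 + 75*sqrt(105) ≈ 1143.5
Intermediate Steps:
75*(sqrt(58 + 47) + F(v)) = 75*(sqrt(58 + 47) + 5) = 75*(sqrt(105) + 5) = 75*(5 + sqrt(105)) = 375 + 75*sqrt(105)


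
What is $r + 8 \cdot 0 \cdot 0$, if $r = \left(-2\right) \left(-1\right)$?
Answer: $2$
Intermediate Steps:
$r = 2$
$r + 8 \cdot 0 \cdot 0 = 2 + 8 \cdot 0 \cdot 0 = 2 + 0 \cdot 0 = 2 + 0 = 2$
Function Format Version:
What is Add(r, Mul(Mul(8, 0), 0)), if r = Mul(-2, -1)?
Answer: 2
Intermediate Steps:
r = 2
Add(r, Mul(Mul(8, 0), 0)) = Add(2, Mul(Mul(8, 0), 0)) = Add(2, Mul(0, 0)) = Add(2, 0) = 2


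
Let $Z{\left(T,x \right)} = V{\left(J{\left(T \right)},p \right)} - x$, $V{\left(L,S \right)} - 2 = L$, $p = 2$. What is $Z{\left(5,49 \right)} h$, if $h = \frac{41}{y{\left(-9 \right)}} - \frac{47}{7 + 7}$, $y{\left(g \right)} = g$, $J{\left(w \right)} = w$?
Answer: $\frac{997}{3} \approx 332.33$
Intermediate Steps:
$V{\left(L,S \right)} = 2 + L$
$h = - \frac{997}{126}$ ($h = \frac{41}{-9} - \frac{47}{7 + 7} = 41 \left(- \frac{1}{9}\right) - \frac{47}{14} = - \frac{41}{9} - \frac{47}{14} = - \frac{997}{126} \approx -7.9127$)
$Z{\left(T,x \right)} = 2 + T - x$ ($Z{\left(T,x \right)} = \left(2 + T\right) - x = 2 + T - x$)
$Z{\left(5,49 \right)} h = \left(2 + 5 - 49\right) \left(- \frac{997}{126}\right) = \left(-42\right) \left(- \frac{997}{126}\right) = \frac{997}{3}$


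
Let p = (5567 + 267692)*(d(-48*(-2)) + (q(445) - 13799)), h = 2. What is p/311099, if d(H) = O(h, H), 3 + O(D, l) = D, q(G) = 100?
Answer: -3743648300/311099 ≈ -12034.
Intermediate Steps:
O(D, l) = -3 + D
d(H) = -1 (d(H) = -3 + 2 = -1)
p = -3743648300 (p = (5567 + 267692)*(-1 + (100 - 13799)) = 273259*(-1 - 13699) = 273259*(-13700) = -3743648300)
p/311099 = -3743648300/311099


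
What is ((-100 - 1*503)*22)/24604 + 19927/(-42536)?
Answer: -263641621/261638936 ≈ -1.0077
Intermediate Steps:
((-100 - 1*503)*22)/24604 + 19927/(-42536) = ((-100 - 503)*22)*(1/24604) + 19927*(-1/42536) = -603*22*(1/24604) - 19927/42536 = -13266*1/24604 - 19927/42536 = -6633/12302 - 19927/42536 = -263641621/261638936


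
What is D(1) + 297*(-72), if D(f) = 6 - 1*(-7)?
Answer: -21371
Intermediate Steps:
D(f) = 13 (D(f) = 6 + 7 = 13)
D(1) + 297*(-72) = 13 + 297*(-72) = 13 - 21384 = -21371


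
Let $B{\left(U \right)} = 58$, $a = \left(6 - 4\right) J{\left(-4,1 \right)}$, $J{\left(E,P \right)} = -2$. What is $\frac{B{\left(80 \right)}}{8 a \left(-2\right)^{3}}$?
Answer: $\frac{29}{128} \approx 0.22656$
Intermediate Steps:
$a = -4$ ($a = \left(6 - 4\right) \left(-2\right) = 2 \left(-2\right) = -4$)
$\frac{B{\left(80 \right)}}{8 a \left(-2\right)^{3}} = \frac{58}{8 \left(-4\right) \left(-2\right)^{3}} = \frac{58}{\left(-32\right) \left(-8\right)} = \frac{58}{256} = 58 \cdot \frac{1}{256} = \frac{29}{128}$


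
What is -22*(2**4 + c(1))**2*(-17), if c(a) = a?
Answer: 108086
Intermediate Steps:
-22*(2**4 + c(1))**2*(-17) = -22*(2**4 + 1)**2*(-17) = -22*(16 + 1)**2*(-17) = -22*17**2*(-17) = -22*289*(-17) = -6358*(-17) = 108086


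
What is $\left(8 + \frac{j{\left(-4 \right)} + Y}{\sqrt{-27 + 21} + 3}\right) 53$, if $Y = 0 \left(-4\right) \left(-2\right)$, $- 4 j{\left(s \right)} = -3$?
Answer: $\frac{8639}{20} - \frac{53 i \sqrt{6}}{20} \approx 431.95 - 6.4911 i$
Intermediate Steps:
$j{\left(s \right)} = \frac{3}{4}$ ($j{\left(s \right)} = \left(- \frac{1}{4}\right) \left(-3\right) = \frac{3}{4}$)
$Y = 0$ ($Y = 0 \left(-2\right) = 0$)
$\left(8 + \frac{j{\left(-4 \right)} + Y}{\sqrt{-27 + 21} + 3}\right) 53 = \left(8 + \frac{\frac{3}{4} + 0}{\sqrt{-27 + 21} + 3}\right) 53 = \left(8 + \frac{3}{4 \left(\sqrt{-6} + 3\right)}\right) 53 = \left(8 + \frac{3}{4 \left(i \sqrt{6} + 3\right)}\right) 53 = \left(8 + \frac{3}{4 \left(3 + i \sqrt{6}\right)}\right) 53 = 424 + \frac{159}{4 \left(3 + i \sqrt{6}\right)}$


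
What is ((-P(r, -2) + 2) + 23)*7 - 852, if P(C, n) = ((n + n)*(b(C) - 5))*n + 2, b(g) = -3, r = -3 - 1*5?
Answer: -243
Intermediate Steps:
r = -8 (r = -3 - 5 = -8)
P(C, n) = 2 - 16*n² (P(C, n) = ((n + n)*(-3 - 5))*n + 2 = ((2*n)*(-8))*n + 2 = (-16*n)*n + 2 = -16*n² + 2 = 2 - 16*n²)
((-P(r, -2) + 2) + 23)*7 - 852 = ((-(2 - 16*(-2)²) + 2) + 23)*7 - 852 = ((-(2 - 16*4) + 2) + 23)*7 - 852 = ((-(2 - 64) + 2) + 23)*7 - 852 = ((-1*(-62) + 2) + 23)*7 - 852 = ((62 + 2) + 23)*7 - 852 = (64 + 23)*7 - 852 = 87*7 - 852 = 609 - 852 = -243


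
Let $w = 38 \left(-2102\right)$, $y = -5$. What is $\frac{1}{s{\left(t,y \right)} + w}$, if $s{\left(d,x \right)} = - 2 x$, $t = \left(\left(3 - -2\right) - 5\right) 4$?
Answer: $- \frac{1}{79866} \approx -1.2521 \cdot 10^{-5}$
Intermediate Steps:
$t = 0$ ($t = \left(\left(3 + 2\right) - 5\right) 4 = \left(5 - 5\right) 4 = 0 \cdot 4 = 0$)
$w = -79876$
$\frac{1}{s{\left(t,y \right)} + w} = \frac{1}{\left(-2\right) \left(-5\right) - 79876} = \frac{1}{10 - 79876} = \frac{1}{-79866} = - \frac{1}{79866}$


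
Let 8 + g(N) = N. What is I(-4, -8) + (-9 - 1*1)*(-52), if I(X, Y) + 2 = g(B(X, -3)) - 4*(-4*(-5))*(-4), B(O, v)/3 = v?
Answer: 821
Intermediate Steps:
B(O, v) = 3*v
g(N) = -8 + N
I(X, Y) = 301 (I(X, Y) = -2 + ((-8 + 3*(-3)) - 4*(-4*(-5))*(-4)) = -2 + ((-8 - 9) - 80*(-4)) = -2 + (-17 - 4*(-80)) = -2 + (-17 + 320) = -2 + 303 = 301)
I(-4, -8) + (-9 - 1*1)*(-52) = 301 + (-9 - 1*1)*(-52) = 301 + (-9 - 1)*(-52) = 301 - 10*(-52) = 301 + 520 = 821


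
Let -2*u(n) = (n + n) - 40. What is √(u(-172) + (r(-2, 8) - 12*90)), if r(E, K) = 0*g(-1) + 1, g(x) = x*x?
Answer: I*√887 ≈ 29.783*I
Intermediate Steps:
g(x) = x²
u(n) = 20 - n (u(n) = -((n + n) - 40)/2 = -(2*n - 40)/2 = -(-40 + 2*n)/2 = 20 - n)
r(E, K) = 1 (r(E, K) = 0*(-1)² + 1 = 0*1 + 1 = 0 + 1 = 1)
√(u(-172) + (r(-2, 8) - 12*90)) = √((20 - 1*(-172)) + (1 - 12*90)) = √((20 + 172) + (1 - 1080)) = √(192 - 1079) = √(-887) = I*√887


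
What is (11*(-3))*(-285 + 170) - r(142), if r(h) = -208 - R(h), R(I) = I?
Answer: 4145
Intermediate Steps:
r(h) = -208 - h
(11*(-3))*(-285 + 170) - r(142) = (11*(-3))*(-285 + 170) - (-208 - 1*142) = -33*(-115) - (-208 - 142) = 3795 - 1*(-350) = 3795 + 350 = 4145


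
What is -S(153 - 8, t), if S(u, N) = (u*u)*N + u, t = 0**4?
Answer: -145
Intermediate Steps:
t = 0
S(u, N) = u + N*u**2 (S(u, N) = u**2*N + u = N*u**2 + u = u + N*u**2)
-S(153 - 8, t) = -(153 - 8)*(1 + 0*(153 - 8)) = -145*(1 + 0*145) = -145*(1 + 0) = -145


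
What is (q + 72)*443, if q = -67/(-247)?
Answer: 7907993/247 ≈ 32016.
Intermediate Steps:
q = 67/247 (q = -67*(-1/247) = 67/247 ≈ 0.27126)
(q + 72)*443 = (67/247 + 72)*443 = (17851/247)*443 = 7907993/247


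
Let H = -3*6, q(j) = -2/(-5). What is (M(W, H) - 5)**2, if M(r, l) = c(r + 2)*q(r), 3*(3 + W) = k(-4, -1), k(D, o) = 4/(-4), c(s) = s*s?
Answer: 37249/2025 ≈ 18.395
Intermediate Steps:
c(s) = s**2
k(D, o) = -1 (k(D, o) = 4*(-1/4) = -1)
q(j) = 2/5 (q(j) = -2*(-1/5) = 2/5)
W = -10/3 (W = -3 + (1/3)*(-1) = -3 - 1/3 = -10/3 ≈ -3.3333)
H = -18
M(r, l) = 2*(2 + r)**2/5 (M(r, l) = (r + 2)**2*(2/5) = (2 + r)**2*(2/5) = 2*(2 + r)**2/5)
(M(W, H) - 5)**2 = (2*(2 - 10/3)**2/5 - 5)**2 = (2*(-4/3)**2/5 - 5)**2 = ((2/5)*(16/9) - 5)**2 = (32/45 - 5)**2 = (-193/45)**2 = 37249/2025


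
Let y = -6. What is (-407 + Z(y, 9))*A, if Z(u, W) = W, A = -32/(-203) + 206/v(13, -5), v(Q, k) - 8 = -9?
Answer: 16630828/203 ≈ 81925.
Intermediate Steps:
v(Q, k) = -1 (v(Q, k) = 8 - 9 = -1)
A = -41786/203 (A = -32/(-203) + 206/(-1) = -32*(-1/203) + 206*(-1) = 32/203 - 206 = -41786/203 ≈ -205.84)
(-407 + Z(y, 9))*A = (-407 + 9)*(-41786/203) = -398*(-41786/203) = 16630828/203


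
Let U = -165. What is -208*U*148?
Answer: 5079360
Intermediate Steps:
-208*U*148 = -208*(-165)*148 = 34320*148 = 5079360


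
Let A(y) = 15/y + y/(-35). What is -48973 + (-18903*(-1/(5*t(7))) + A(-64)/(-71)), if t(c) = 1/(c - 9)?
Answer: -8991202739/159040 ≈ -56534.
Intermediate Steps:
t(c) = 1/(-9 + c)
A(y) = 15/y - y/35 (A(y) = 15/y + y*(-1/35) = 15/y - y/35)
-48973 + (-18903*(-1/(5*t(7))) + A(-64)/(-71)) = -48973 + (-18903/((-5/(-9 + 7))) + (15/(-64) - 1/35*(-64))/(-71)) = -48973 + (-18903/((-5/(-2))) + (15*(-1/64) + 64/35)*(-1/71)) = -48973 + (-18903/((-5*(-½))) + (-15/64 + 64/35)*(-1/71)) = -48973 + (-18903/5/2 + (3571/2240)*(-1/71)) = -48973 + (-18903*⅖ - 3571/159040) = -48973 + (-37806/5 - 3571/159040) = -48973 - 1202536819/159040 = -8991202739/159040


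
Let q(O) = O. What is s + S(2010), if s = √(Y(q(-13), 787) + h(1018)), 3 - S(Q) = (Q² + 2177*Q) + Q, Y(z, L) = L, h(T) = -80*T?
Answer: -8417877 + I*√80653 ≈ -8.4179e+6 + 283.99*I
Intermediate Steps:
S(Q) = 3 - Q² - 2178*Q (S(Q) = 3 - ((Q² + 2177*Q) + Q) = 3 - (Q² + 2178*Q) = 3 + (-Q² - 2178*Q) = 3 - Q² - 2178*Q)
s = I*√80653 (s = √(787 - 80*1018) = √(787 - 81440) = √(-80653) = I*√80653 ≈ 283.99*I)
s + S(2010) = I*√80653 + (3 - 1*2010² - 2178*2010) = I*√80653 + (3 - 1*4040100 - 4377780) = I*√80653 + (3 - 4040100 - 4377780) = I*√80653 - 8417877 = -8417877 + I*√80653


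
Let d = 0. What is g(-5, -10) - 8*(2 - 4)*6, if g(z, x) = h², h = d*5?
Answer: 96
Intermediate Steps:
h = 0 (h = 0*5 = 0)
g(z, x) = 0 (g(z, x) = 0² = 0)
g(-5, -10) - 8*(2 - 4)*6 = 0 - 8*(2 - 4)*6 = 0 - (-16)*6 = 0 - 8*(-12) = 0 + 96 = 96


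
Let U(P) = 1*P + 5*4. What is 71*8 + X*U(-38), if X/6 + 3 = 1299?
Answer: -139400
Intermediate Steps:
U(P) = 20 + P (U(P) = P + 20 = 20 + P)
X = 7776 (X = -18 + 6*1299 = -18 + 7794 = 7776)
71*8 + X*U(-38) = 71*8 + 7776*(20 - 38) = 568 + 7776*(-18) = 568 - 139968 = -139400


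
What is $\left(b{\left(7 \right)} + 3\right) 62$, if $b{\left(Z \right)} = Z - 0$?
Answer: $620$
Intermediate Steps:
$b{\left(Z \right)} = Z$ ($b{\left(Z \right)} = Z + 0 = Z$)
$\left(b{\left(7 \right)} + 3\right) 62 = \left(7 + 3\right) 62 = 10 \cdot 62 = 620$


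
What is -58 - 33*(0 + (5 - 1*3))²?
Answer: -190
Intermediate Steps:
-58 - 33*(0 + (5 - 1*3))² = -58 - 33*(0 + (5 - 3))² = -58 - 33*(0 + 2)² = -58 - 33*2² = -58 - 33*4 = -58 - 132 = -190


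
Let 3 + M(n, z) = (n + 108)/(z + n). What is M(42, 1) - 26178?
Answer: -1125633/43 ≈ -26178.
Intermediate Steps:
M(n, z) = -3 + (108 + n)/(n + z) (M(n, z) = -3 + (n + 108)/(z + n) = -3 + (108 + n)/(n + z))
M(42, 1) - 26178 = (108 - 3*1 - 2*42)/(42 + 1) - 26178 = (108 - 3 - 84)/43 - 26178 = (1/43)*21 - 26178 = 21/43 - 26178 = -1125633/43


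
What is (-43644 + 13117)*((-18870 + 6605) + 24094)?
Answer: -361103883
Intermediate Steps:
(-43644 + 13117)*((-18870 + 6605) + 24094) = -30527*(-12265 + 24094) = -30527*11829 = -361103883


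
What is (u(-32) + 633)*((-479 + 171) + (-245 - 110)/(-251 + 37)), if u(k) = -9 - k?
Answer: -21502696/107 ≈ -2.0096e+5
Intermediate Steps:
(u(-32) + 633)*((-479 + 171) + (-245 - 110)/(-251 + 37)) = ((-9 - 1*(-32)) + 633)*((-479 + 171) + (-245 - 110)/(-251 + 37)) = ((-9 + 32) + 633)*(-308 - 355/(-214)) = (23 + 633)*(-308 - 355*(-1/214)) = 656*(-308 + 355/214) = 656*(-65557/214) = -21502696/107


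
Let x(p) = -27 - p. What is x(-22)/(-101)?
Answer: 5/101 ≈ 0.049505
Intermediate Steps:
x(-22)/(-101) = (-27 - 1*(-22))/(-101) = (-27 + 22)*(-1/101) = -5*(-1/101) = 5/101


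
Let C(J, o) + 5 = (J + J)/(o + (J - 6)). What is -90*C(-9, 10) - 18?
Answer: 108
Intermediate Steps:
C(J, o) = -5 + 2*J/(-6 + J + o) (C(J, o) = -5 + (J + J)/(o + (J - 6)) = -5 + (2*J)/(o + (-6 + J)) = -5 + (2*J)/(-6 + J + o) = -5 + 2*J/(-6 + J + o))
-90*C(-9, 10) - 18 = -90*(30 - 5*10 - 3*(-9))/(-6 - 9 + 10) - 18 = -90*(30 - 50 + 27)/(-5) - 18 = -(-18)*7 - 18 = -90*(-7/5) - 18 = 126 - 18 = 108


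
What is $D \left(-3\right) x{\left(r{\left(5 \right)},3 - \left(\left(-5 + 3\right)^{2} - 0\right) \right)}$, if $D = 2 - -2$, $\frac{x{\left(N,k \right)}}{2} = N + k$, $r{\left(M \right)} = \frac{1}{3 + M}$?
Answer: $21$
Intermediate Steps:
$x{\left(N,k \right)} = 2 N + 2 k$ ($x{\left(N,k \right)} = 2 \left(N + k\right) = 2 N + 2 k$)
$D = 4$ ($D = 2 + 2 = 4$)
$D \left(-3\right) x{\left(r{\left(5 \right)},3 - \left(\left(-5 + 3\right)^{2} - 0\right) \right)} = 4 \left(-3\right) \left(\frac{2}{3 + 5} + 2 \left(3 - \left(\left(-5 + 3\right)^{2} - 0\right)\right)\right) = - 12 \left(\frac{2}{8} + 2 \left(3 - \left(\left(-2\right)^{2} + 0\right)\right)\right) = - 12 \left(2 \cdot \frac{1}{8} + 2 \left(3 - \left(4 + 0\right)\right)\right) = - 12 \left(\frac{1}{4} + 2 \left(3 - 4\right)\right) = - 12 \left(\frac{1}{4} + 2 \left(-1\right)\right) = - 12 \left(\frac{1}{4} - 2\right) = \left(-12\right) \left(- \frac{7}{4}\right) = 21$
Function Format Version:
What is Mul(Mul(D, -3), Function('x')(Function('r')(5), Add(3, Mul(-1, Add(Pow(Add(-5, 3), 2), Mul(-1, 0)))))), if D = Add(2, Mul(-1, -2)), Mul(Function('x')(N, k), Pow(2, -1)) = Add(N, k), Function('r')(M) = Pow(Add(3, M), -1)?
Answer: 21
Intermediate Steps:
Function('x')(N, k) = Add(Mul(2, N), Mul(2, k)) (Function('x')(N, k) = Mul(2, Add(N, k)) = Add(Mul(2, N), Mul(2, k)))
D = 4 (D = Add(2, 2) = 4)
Mul(Mul(D, -3), Function('x')(Function('r')(5), Add(3, Mul(-1, Add(Pow(Add(-5, 3), 2), Mul(-1, 0)))))) = Mul(Mul(4, -3), Add(Mul(2, Pow(Add(3, 5), -1)), Mul(2, Add(3, Mul(-1, Add(Pow(Add(-5, 3), 2), Mul(-1, 0))))))) = Mul(-12, Add(Mul(2, Pow(8, -1)), Mul(2, Add(3, Mul(-1, Add(Pow(-2, 2), 0)))))) = Mul(-12, Add(Mul(2, Rational(1, 8)), Mul(2, Add(3, Mul(-1, Add(4, 0)))))) = Mul(-12, Add(Rational(1, 4), Mul(2, Add(3, Mul(-1, 4))))) = Mul(-12, Add(Rational(1, 4), Mul(2, Add(3, -4)))) = Mul(-12, Add(Rational(1, 4), Mul(2, -1))) = Mul(-12, Add(Rational(1, 4), -2)) = Mul(-12, Rational(-7, 4)) = 21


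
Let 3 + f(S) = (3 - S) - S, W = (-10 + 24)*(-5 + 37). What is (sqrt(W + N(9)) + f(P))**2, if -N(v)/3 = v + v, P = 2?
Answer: (4 - sqrt(394))**2 ≈ 251.20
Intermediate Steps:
N(v) = -6*v (N(v) = -3*(v + v) = -6*v)
W = 448 (W = 14*32 = 448)
f(S) = -2*S (f(S) = -3 + ((3 - S) - S) = -3 + (3 - 2*S) = -2*S)
(sqrt(W + N(9)) + f(P))**2 = (sqrt(448 - 6*9) - 2*2)**2 = (sqrt(448 - 54) - 4)**2 = (sqrt(394) - 4)**2 = (-4 + sqrt(394))**2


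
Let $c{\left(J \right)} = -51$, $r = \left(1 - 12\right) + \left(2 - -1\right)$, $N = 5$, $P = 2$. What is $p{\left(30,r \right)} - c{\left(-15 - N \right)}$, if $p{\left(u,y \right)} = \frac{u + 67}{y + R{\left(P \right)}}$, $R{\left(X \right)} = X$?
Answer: $\frac{209}{6} \approx 34.833$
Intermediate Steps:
$r = -8$ ($r = -11 + \left(2 + 1\right) = -11 + 3 = -8$)
$p{\left(u,y \right)} = \frac{67 + u}{2 + y}$ ($p{\left(u,y \right)} = \frac{u + 67}{y + 2} = \frac{67 + u}{2 + y}$)
$p{\left(30,r \right)} - c{\left(-15 - N \right)} = \frac{67 + 30}{2 - 8} - -51 = \frac{1}{-6} \cdot 97 + 51 = \left(- \frac{1}{6}\right) 97 + 51 = - \frac{97}{6} + 51 = \frac{209}{6}$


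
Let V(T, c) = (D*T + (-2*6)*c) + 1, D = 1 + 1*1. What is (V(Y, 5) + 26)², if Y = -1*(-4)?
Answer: 625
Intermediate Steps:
D = 2 (D = 1 + 1 = 2)
Y = 4
V(T, c) = 1 - 12*c + 2*T (V(T, c) = (2*T + (-2*6)*c) + 1 = (2*T - 12*c) + 1 = (-12*c + 2*T) + 1 = 1 - 12*c + 2*T)
(V(Y, 5) + 26)² = ((1 - 12*5 + 2*4) + 26)² = ((1 - 60 + 8) + 26)² = (-51 + 26)² = (-25)² = 625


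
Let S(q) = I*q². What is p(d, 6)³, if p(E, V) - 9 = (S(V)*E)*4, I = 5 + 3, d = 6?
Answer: 331517567961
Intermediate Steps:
I = 8
S(q) = 8*q²
p(E, V) = 9 + 32*E*V² (p(E, V) = 9 + ((8*V²)*E)*4 = 9 + (8*E*V²)*4 = 9 + 32*E*V²)
p(d, 6)³ = (9 + 32*6*6²)³ = (9 + 32*6*36)³ = (9 + 6912)³ = 6921³ = 331517567961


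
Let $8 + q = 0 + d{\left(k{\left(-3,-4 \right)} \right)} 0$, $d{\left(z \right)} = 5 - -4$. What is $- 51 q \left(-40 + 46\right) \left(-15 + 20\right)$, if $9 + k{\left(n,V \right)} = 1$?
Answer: $12240$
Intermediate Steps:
$k{\left(n,V \right)} = -8$ ($k{\left(n,V \right)} = -9 + 1 = -8$)
$d{\left(z \right)} = 9$ ($d{\left(z \right)} = 5 + 4 = 9$)
$q = -8$ ($q = -8 + \left(0 + 9 \cdot 0\right) = -8 + \left(0 + 0\right) = -8 + 0 = -8$)
$- 51 q \left(-40 + 46\right) \left(-15 + 20\right) = \left(-51\right) \left(-8\right) \left(-40 + 46\right) \left(-15 + 20\right) = 408 \cdot 6 \cdot 5 = 408 \cdot 30 = 12240$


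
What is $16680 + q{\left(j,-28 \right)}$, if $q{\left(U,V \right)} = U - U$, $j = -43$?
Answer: $16680$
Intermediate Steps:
$q{\left(U,V \right)} = 0$
$16680 + q{\left(j,-28 \right)} = 16680 + 0 = 16680$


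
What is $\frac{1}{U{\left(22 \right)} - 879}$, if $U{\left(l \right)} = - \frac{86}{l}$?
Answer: $- \frac{11}{9712} \approx -0.0011326$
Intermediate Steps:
$\frac{1}{U{\left(22 \right)} - 879} = \frac{1}{- \frac{86}{22} - 879} = \frac{1}{\left(-86\right) \frac{1}{22} - 879} = \frac{1}{- \frac{43}{11} - 879} = \frac{1}{- \frac{9712}{11}} = - \frac{11}{9712}$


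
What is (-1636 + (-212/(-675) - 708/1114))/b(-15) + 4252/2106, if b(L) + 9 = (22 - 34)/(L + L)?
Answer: 24248021804/126102015 ≈ 192.29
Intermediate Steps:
b(L) = -9 - 6/L (b(L) = -9 + (22 - 34)/(L + L) = -9 - 12*1/(2*L) = -9 - 6/L)
(-1636 + (-212/(-675) - 708/1114))/b(-15) + 4252/2106 = (-1636 + (-212/(-675) - 708/1114))/(-9 - 6/(-15)) + 4252/2106 = (-1636 + (-212*(-1/675) - 708*1/1114))/(-9 - 6*(-1/15)) + 4252*(1/2106) = (-1636 + (212/675 - 354/557))/(-9 + 2/5) + 2126/1053 = (-1636 - 120866/375975)/(-43/5) + 2126/1053 = -615215966/375975*(-5/43) + 2126/1053 = 615215966/3233385 + 2126/1053 = 24248021804/126102015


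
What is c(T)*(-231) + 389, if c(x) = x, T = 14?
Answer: -2845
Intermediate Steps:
c(T)*(-231) + 389 = 14*(-231) + 389 = -3234 + 389 = -2845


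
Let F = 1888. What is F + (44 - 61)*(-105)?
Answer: 3673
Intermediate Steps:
F + (44 - 61)*(-105) = 1888 + (44 - 61)*(-105) = 1888 - 17*(-105) = 1888 + 1785 = 3673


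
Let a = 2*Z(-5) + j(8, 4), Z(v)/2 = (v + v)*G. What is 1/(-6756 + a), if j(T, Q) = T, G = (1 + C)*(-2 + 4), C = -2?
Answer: -1/6668 ≈ -0.00014997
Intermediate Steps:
G = -2 (G = (1 - 2)*(-2 + 4) = -1*2 = -2)
Z(v) = -8*v (Z(v) = 2*((v + v)*(-2)) = 2*((2*v)*(-2)) = 2*(-4*v) = -8*v)
a = 88 (a = 2*(-8*(-5)) + 8 = 2*40 + 8 = 80 + 8 = 88)
1/(-6756 + a) = 1/(-6756 + 88) = 1/(-6668) = -1/6668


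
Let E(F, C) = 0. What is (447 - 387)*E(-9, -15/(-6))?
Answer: 0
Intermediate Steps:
(447 - 387)*E(-9, -15/(-6)) = (447 - 387)*0 = 60*0 = 0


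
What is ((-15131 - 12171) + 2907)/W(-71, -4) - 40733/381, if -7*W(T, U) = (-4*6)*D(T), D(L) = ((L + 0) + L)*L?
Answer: -3307048003/30729936 ≈ -107.62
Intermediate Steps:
D(L) = 2*L² (D(L) = (L + L)*L = (2*L)*L = 2*L²)
W(T, U) = 48*T²/7 (W(T, U) = -(-4*6)*2*T²/7 = -(-24)*2*T²/7 = -(-48)*T²/7 = 48*T²/7)
((-15131 - 12171) + 2907)/W(-71, -4) - 40733/381 = ((-15131 - 12171) + 2907)/(((48/7)*(-71)²)) - 40733/381 = (-27302 + 2907)/(((48/7)*5041)) - 40733*1/381 = -24395/241968/7 - 40733/381 = -24395*7/241968 - 40733/381 = -170765/241968 - 40733/381 = -3307048003/30729936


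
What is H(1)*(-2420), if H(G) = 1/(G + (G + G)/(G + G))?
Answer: -1210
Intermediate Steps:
H(G) = 1/(1 + G) (H(G) = 1/(G + (2*G)/((2*G))) = 1/(G + (2*G)*(1/(2*G))) = 1/(G + 1) = 1/(1 + G))
H(1)*(-2420) = -2420/(1 + 1) = -2420/2 = (½)*(-2420) = -1210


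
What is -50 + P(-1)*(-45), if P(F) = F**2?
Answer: -95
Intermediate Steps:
-50 + P(-1)*(-45) = -50 + (-1)**2*(-45) = -50 + 1*(-45) = -50 - 45 = -95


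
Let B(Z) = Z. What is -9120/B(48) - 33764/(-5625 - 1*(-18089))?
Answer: -600481/3116 ≈ -192.71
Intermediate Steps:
-9120/B(48) - 33764/(-5625 - 1*(-18089)) = -9120/48 - 33764/(-5625 - 1*(-18089)) = -9120*1/48 - 33764/(-5625 + 18089) = -190 - 33764/12464 = -190 - 33764*1/12464 = -190 - 8441/3116 = -600481/3116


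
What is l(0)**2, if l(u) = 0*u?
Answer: 0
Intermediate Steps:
l(u) = 0
l(0)**2 = 0**2 = 0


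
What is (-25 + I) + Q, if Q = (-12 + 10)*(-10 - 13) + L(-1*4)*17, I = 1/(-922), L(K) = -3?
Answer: -27661/922 ≈ -30.001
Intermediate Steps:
I = -1/922 ≈ -0.0010846
Q = -5 (Q = (-12 + 10)*(-10 - 13) - 3*17 = -2*(-23) - 51 = 46 - 51 = -5)
(-25 + I) + Q = (-25 - 1/922) - 5 = -23051/922 - 5 = -27661/922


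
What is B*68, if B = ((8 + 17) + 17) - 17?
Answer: 1700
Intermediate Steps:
B = 25 (B = (25 + 17) - 17 = 42 - 17 = 25)
B*68 = 25*68 = 1700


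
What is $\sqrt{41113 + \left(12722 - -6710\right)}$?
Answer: $\sqrt{60545} \approx 246.06$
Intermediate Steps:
$\sqrt{41113 + \left(12722 - -6710\right)} = \sqrt{41113 + \left(12722 + 6710\right)} = \sqrt{41113 + 19432} = \sqrt{60545}$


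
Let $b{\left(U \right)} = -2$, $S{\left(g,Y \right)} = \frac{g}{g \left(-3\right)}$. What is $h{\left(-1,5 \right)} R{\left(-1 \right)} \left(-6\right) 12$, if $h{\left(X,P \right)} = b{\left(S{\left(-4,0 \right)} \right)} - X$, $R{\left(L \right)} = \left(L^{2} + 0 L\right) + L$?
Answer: $0$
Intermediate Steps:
$S{\left(g,Y \right)} = - \frac{1}{3}$ ($S{\left(g,Y \right)} = \frac{g}{\left(-3\right) g} = g \left(- \frac{1}{3 g}\right) = - \frac{1}{3}$)
$R{\left(L \right)} = L + L^{2}$ ($R{\left(L \right)} = \left(L^{2} + 0\right) + L = L^{2} + L = L + L^{2}$)
$h{\left(X,P \right)} = -2 - X$
$h{\left(-1,5 \right)} R{\left(-1 \right)} \left(-6\right) 12 = \left(-2 - -1\right) - (1 - 1) \left(-6\right) 12 = \left(-2 + 1\right) \left(-1\right) 0 \left(-6\right) 12 = - 0 \left(-6\right) 12 = \left(-1\right) 0 \cdot 12 = 0 \cdot 12 = 0$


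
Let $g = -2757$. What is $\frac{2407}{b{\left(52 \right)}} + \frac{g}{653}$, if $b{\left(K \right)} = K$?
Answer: $\frac{1428407}{33956} \approx 42.066$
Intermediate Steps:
$\frac{2407}{b{\left(52 \right)}} + \frac{g}{653} = \frac{2407}{52} - \frac{2757}{653} = \frac{1428407}{33956}$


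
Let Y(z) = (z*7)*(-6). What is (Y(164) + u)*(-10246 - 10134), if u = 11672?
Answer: -97497920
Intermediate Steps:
Y(z) = -42*z (Y(z) = (7*z)*(-6) = -42*z)
(Y(164) + u)*(-10246 - 10134) = (-42*164 + 11672)*(-10246 - 10134) = (-6888 + 11672)*(-20380) = 4784*(-20380) = -97497920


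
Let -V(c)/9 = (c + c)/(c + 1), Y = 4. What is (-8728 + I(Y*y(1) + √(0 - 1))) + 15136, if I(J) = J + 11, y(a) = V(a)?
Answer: 6383 + I ≈ 6383.0 + 1.0*I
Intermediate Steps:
V(c) = -18*c/(1 + c) (V(c) = -9*(c + c)/(c + 1) = -9*2*c/(1 + c) = -18*c/(1 + c))
y(a) = -18*a/(1 + a)
I(J) = 11 + J
(-8728 + I(Y*y(1) + √(0 - 1))) + 15136 = (-8728 + (11 + (4*(-18*1/(1 + 1)) + √(0 - 1)))) + 15136 = (-8728 + (11 + (4*(-18*1/2) + √(-1)))) + 15136 = (-8728 + (11 + (4*(-18*1*½) + I))) + 15136 = (-8728 + (11 + (4*(-9) + I))) + 15136 = (-8728 + (11 + (-36 + I))) + 15136 = (-8728 + (-25 + I)) + 15136 = (-8753 + I) + 15136 = 6383 + I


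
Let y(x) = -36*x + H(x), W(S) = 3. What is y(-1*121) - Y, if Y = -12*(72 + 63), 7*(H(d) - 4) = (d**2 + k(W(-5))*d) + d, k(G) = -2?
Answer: 56622/7 ≈ 8088.9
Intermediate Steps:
H(d) = 4 - d/7 + d**2/7 (H(d) = 4 + ((d**2 - 2*d) + d)/7 = 4 + (d**2 - d)/7 = 4 + (-d/7 + d**2/7) = 4 - d/7 + d**2/7)
Y = -1620 (Y = -12*135 = -1620)
y(x) = 4 - 253*x/7 + x**2/7 (y(x) = -36*x + (4 - x/7 + x**2/7) = 4 - 253*x/7 + x**2/7)
y(-1*121) - Y = (4 - (-253)*121/7 + (-1*121)**2/7) - 1*(-1620) = (4 - 253/7*(-121) + (1/7)*(-121)**2) + 1620 = (4 + 30613/7 + (1/7)*14641) + 1620 = (4 + 30613/7 + 14641/7) + 1620 = 45282/7 + 1620 = 56622/7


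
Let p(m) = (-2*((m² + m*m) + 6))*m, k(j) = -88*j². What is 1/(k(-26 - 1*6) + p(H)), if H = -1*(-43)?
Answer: -1/408656 ≈ -2.4470e-6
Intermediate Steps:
H = 43
p(m) = m*(-12 - 4*m²) (p(m) = (-2*((m² + m²) + 6))*m = (-2*(2*m² + 6))*m = (-2*(6 + 2*m²))*m = (-12 - 4*m²)*m = m*(-12 - 4*m²))
1/(k(-26 - 1*6) + p(H)) = 1/(-88*(-26 - 1*6)² - 4*43*(3 + 43²)) = 1/(-88*(-26 - 6)² - 4*43*(3 + 1849)) = 1/(-88*(-32)² - 4*43*1852) = 1/(-88*1024 - 318544) = 1/(-90112 - 318544) = 1/(-408656) = -1/408656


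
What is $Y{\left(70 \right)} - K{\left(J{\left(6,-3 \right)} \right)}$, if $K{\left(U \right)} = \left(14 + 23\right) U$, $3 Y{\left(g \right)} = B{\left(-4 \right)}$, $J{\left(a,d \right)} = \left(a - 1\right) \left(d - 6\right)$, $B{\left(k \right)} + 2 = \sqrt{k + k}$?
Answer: $\frac{4993}{3} + \frac{2 i \sqrt{2}}{3} \approx 1664.3 + 0.94281 i$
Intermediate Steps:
$B{\left(k \right)} = -2 + \sqrt{2} \sqrt{k}$ ($B{\left(k \right)} = -2 + \sqrt{k + k} = -2 + \sqrt{2 k} = -2 + \sqrt{2} \sqrt{k}$)
$J{\left(a,d \right)} = \left(-1 + a\right) \left(-6 + d\right)$
$Y{\left(g \right)} = - \frac{2}{3} + \frac{2 i \sqrt{2}}{3}$ ($Y{\left(g \right)} = \frac{-2 + \sqrt{2} \sqrt{-4}}{3} = \frac{-2 + \sqrt{2} \cdot 2 i}{3} = \frac{-2 + 2 i \sqrt{2}}{3} = - \frac{2}{3} + \frac{2 i \sqrt{2}}{3}$)
$K{\left(U \right)} = 37 U$
$Y{\left(70 \right)} - K{\left(J{\left(6,-3 \right)} \right)} = \left(- \frac{2}{3} + \frac{2 i \sqrt{2}}{3}\right) - 37 \left(6 - -3 - 36 + 6 \left(-3\right)\right) = \left(- \frac{2}{3} + \frac{2 i \sqrt{2}}{3}\right) - 37 \left(6 + 3 - 36 - 18\right) = \left(- \frac{2}{3} + \frac{2 i \sqrt{2}}{3}\right) - 37 \left(-45\right) = \left(- \frac{2}{3} + \frac{2 i \sqrt{2}}{3}\right) - -1665 = \left(- \frac{2}{3} + \frac{2 i \sqrt{2}}{3}\right) + 1665 = \frac{4993}{3} + \frac{2 i \sqrt{2}}{3}$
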